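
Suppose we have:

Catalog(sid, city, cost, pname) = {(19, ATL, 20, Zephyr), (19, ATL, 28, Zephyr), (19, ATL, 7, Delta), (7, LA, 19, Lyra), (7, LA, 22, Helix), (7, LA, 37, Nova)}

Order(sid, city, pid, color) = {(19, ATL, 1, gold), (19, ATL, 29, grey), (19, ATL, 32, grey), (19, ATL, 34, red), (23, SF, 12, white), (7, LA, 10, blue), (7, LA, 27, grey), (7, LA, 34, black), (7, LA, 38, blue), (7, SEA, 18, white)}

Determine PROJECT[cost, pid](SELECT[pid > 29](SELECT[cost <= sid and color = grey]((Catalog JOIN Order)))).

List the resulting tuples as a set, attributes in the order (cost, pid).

Catalog ⋈ Order (natural join on sid, city): {(19, ATL, 20, Zephyr, 1, gold), (19, ATL, 20, Zephyr, 29, grey), (19, ATL, 20, Zephyr, 32, grey), (19, ATL, 20, Zephyr, 34, red), (19, ATL, 28, Zephyr, 1, gold), (19, ATL, 28, Zephyr, 29, grey), (19, ATL, 28, Zephyr, 32, grey), (19, ATL, 28, Zephyr, 34, red), (19, ATL, 7, Delta, 1, gold), (19, ATL, 7, Delta, 29, grey), (19, ATL, 7, Delta, 32, grey), (19, ATL, 7, Delta, 34, red), (7, LA, 19, Lyra, 10, blue), (7, LA, 19, Lyra, 27, grey), (7, LA, 19, Lyra, 34, black), (7, LA, 19, Lyra, 38, blue), (7, LA, 22, Helix, 10, blue), (7, LA, 22, Helix, 27, grey), (7, LA, 22, Helix, 34, black), (7, LA, 22, Helix, 38, blue), (7, LA, 37, Nova, 10, blue), (7, LA, 37, Nova, 27, grey), (7, LA, 37, Nova, 34, black), (7, LA, 37, Nova, 38, blue)}
Selection cost <= sid and color = grey: {(19, ATL, 7, Delta, 29, grey), (19, ATL, 7, Delta, 32, grey)}
Selection pid > 29: {(19, ATL, 7, Delta, 32, grey)}
π[cost, pid]: project onto (cost, pid) → {(7, 32)}

{(7, 32)}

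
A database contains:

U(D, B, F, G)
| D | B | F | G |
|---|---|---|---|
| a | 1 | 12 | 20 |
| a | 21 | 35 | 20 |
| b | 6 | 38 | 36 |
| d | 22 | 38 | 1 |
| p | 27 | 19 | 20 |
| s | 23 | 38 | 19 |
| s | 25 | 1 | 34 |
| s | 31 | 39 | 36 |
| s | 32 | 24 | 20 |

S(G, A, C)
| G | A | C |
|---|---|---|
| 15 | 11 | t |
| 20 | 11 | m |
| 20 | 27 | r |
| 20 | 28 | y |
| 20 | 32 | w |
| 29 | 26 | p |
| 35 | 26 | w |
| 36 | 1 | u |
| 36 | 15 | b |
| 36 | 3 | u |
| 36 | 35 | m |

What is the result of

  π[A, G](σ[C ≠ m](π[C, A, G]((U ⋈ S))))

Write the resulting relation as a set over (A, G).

{(1, 36), (15, 36), (27, 20), (28, 20), (3, 36), (32, 20)}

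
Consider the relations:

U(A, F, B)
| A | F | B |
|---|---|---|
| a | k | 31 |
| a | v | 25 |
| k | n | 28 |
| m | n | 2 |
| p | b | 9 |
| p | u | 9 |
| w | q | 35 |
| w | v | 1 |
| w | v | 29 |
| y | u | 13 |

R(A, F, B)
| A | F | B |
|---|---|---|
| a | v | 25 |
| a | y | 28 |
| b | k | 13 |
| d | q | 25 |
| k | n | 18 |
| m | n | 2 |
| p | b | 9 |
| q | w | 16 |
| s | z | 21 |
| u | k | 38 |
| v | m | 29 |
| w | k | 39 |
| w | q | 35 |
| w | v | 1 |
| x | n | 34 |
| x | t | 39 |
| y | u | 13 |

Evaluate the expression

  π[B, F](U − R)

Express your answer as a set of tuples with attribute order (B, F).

{(28, n), (29, v), (31, k), (9, u)}

Taking the difference: {(a, k, 31), (k, n, 28), (p, u, 9), (w, v, 29)}
π[B, F]: project onto (B, F) → {(28, n), (29, v), (31, k), (9, u)}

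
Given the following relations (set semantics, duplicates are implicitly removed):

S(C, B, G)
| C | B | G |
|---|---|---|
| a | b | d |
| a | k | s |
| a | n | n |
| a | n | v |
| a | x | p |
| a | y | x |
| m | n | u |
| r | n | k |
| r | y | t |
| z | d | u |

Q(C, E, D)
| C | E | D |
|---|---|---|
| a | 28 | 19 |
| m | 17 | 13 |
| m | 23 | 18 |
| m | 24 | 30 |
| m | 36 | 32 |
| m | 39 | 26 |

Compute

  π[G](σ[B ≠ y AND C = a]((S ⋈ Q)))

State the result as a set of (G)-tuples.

{d, n, p, s, v}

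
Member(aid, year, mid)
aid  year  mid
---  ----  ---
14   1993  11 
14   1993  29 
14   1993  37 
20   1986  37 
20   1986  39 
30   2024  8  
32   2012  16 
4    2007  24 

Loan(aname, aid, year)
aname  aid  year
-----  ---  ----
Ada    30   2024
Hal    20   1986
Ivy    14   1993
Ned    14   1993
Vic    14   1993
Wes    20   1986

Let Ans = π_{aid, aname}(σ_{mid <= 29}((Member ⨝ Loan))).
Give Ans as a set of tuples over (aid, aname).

{(14, Ivy), (14, Ned), (14, Vic), (30, Ada)}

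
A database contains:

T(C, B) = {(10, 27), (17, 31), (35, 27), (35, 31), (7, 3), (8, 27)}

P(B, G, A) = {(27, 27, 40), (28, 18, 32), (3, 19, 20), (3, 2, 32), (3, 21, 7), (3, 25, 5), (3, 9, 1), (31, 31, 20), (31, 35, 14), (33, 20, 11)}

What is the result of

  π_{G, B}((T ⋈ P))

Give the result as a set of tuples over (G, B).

Natural join on B: {(10, 27, 27, 40), (17, 31, 31, 20), (17, 31, 35, 14), (35, 27, 27, 40), (35, 31, 31, 20), (35, 31, 35, 14), (7, 3, 19, 20), (7, 3, 2, 32), (7, 3, 21, 7), (7, 3, 25, 5), (7, 3, 9, 1), (8, 27, 27, 40)}
π_{G, B} gives {(19, 3), (2, 3), (21, 3), (25, 3), (27, 27), (31, 31), (35, 31), (9, 3)} (4 duplicate(s) eliminated).

{(19, 3), (2, 3), (21, 3), (25, 3), (27, 27), (31, 31), (35, 31), (9, 3)}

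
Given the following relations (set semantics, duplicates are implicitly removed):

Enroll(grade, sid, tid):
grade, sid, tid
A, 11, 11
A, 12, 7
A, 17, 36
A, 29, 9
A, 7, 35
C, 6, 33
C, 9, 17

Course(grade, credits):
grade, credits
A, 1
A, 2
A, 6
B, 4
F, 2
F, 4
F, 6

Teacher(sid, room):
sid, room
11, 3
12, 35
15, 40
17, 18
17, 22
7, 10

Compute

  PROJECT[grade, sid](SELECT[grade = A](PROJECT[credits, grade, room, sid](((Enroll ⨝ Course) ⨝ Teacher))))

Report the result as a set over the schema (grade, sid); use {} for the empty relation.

Joining Enroll and Course on grade yields {(A, 11, 11, 1), (A, 11, 11, 2), (A, 11, 11, 6), (A, 12, 7, 1), (A, 12, 7, 2), (A, 12, 7, 6), (A, 17, 36, 1), (A, 17, 36, 2), (A, 17, 36, 6), (A, 29, 9, 1), (A, 29, 9, 2), (A, 29, 9, 6), (A, 7, 35, 1), (A, 7, 35, 2), (A, 7, 35, 6)}.
Joining (Enroll ⨝ Course) and Teacher on sid yields {(A, 11, 11, 1, 3), (A, 11, 11, 2, 3), (A, 11, 11, 6, 3), (A, 12, 7, 1, 35), (A, 12, 7, 2, 35), (A, 12, 7, 6, 35), (A, 17, 36, 1, 18), (A, 17, 36, 1, 22), (A, 17, 36, 2, 18), (A, 17, 36, 2, 22), (A, 17, 36, 6, 18), (A, 17, 36, 6, 22), (A, 7, 35, 1, 10), (A, 7, 35, 2, 10), (A, 7, 35, 6, 10)}.
π[credits, grade, room, sid]: project onto (credits, grade, room, sid) → {(1, A, 10, 7), (1, A, 18, 17), (1, A, 22, 17), (1, A, 3, 11), (1, A, 35, 12), (2, A, 10, 7), (2, A, 18, 17), (2, A, 22, 17), (2, A, 3, 11), (2, A, 35, 12), (6, A, 10, 7), (6, A, 18, 17), (6, A, 22, 17), (6, A, 3, 11), (6, A, 35, 12)}
Apply σ_{grade = A}; surviving tuples: {(1, A, 10, 7), (1, A, 18, 17), (1, A, 22, 17), (1, A, 3, 11), (1, A, 35, 12), (2, A, 10, 7), (2, A, 18, 17), (2, A, 22, 17), (2, A, 3, 11), (2, A, 35, 12), (6, A, 10, 7), (6, A, 18, 17), (6, A, 22, 17), (6, A, 3, 11), (6, A, 35, 12)}
π[grade, sid]: project onto (grade, sid) (11 duplicate(s) eliminated) → {(A, 11), (A, 12), (A, 17), (A, 7)}

{(A, 11), (A, 12), (A, 17), (A, 7)}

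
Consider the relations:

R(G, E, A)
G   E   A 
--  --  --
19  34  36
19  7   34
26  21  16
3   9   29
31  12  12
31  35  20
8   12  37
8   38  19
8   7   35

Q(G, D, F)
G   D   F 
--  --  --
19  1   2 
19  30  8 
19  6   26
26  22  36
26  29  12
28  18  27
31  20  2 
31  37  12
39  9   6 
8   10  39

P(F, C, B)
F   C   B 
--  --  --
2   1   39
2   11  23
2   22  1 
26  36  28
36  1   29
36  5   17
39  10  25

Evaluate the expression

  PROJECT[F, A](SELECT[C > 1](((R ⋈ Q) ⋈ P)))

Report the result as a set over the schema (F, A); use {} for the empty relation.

R ⋈ Q (natural join on G): {(19, 34, 36, 1, 2), (19, 34, 36, 30, 8), (19, 34, 36, 6, 26), (19, 7, 34, 1, 2), (19, 7, 34, 30, 8), (19, 7, 34, 6, 26), (26, 21, 16, 22, 36), (26, 21, 16, 29, 12), (31, 12, 12, 20, 2), (31, 12, 12, 37, 12), (31, 35, 20, 20, 2), (31, 35, 20, 37, 12), (8, 12, 37, 10, 39), (8, 38, 19, 10, 39), (8, 7, 35, 10, 39)}
(R ⋈ Q) ⋈ P (natural join on F): {(19, 34, 36, 1, 2, 1, 39), (19, 34, 36, 1, 2, 11, 23), (19, 34, 36, 1, 2, 22, 1), (19, 34, 36, 6, 26, 36, 28), (19, 7, 34, 1, 2, 1, 39), (19, 7, 34, 1, 2, 11, 23), (19, 7, 34, 1, 2, 22, 1), (19, 7, 34, 6, 26, 36, 28), (26, 21, 16, 22, 36, 1, 29), (26, 21, 16, 22, 36, 5, 17), (31, 12, 12, 20, 2, 1, 39), (31, 12, 12, 20, 2, 11, 23), (31, 12, 12, 20, 2, 22, 1), (31, 35, 20, 20, 2, 1, 39), (31, 35, 20, 20, 2, 11, 23), (31, 35, 20, 20, 2, 22, 1), (8, 12, 37, 10, 39, 10, 25), (8, 38, 19, 10, 39, 10, 25), (8, 7, 35, 10, 39, 10, 25)}
Selection C > 1: {(19, 34, 36, 1, 2, 11, 23), (19, 34, 36, 1, 2, 22, 1), (19, 34, 36, 6, 26, 36, 28), (19, 7, 34, 1, 2, 11, 23), (19, 7, 34, 1, 2, 22, 1), (19, 7, 34, 6, 26, 36, 28), (26, 21, 16, 22, 36, 5, 17), (31, 12, 12, 20, 2, 11, 23), (31, 12, 12, 20, 2, 22, 1), (31, 35, 20, 20, 2, 11, 23), (31, 35, 20, 20, 2, 22, 1), (8, 12, 37, 10, 39, 10, 25), (8, 38, 19, 10, 39, 10, 25), (8, 7, 35, 10, 39, 10, 25)}
π_{F, A} gives {(2, 12), (2, 20), (2, 34), (2, 36), (26, 34), (26, 36), (36, 16), (39, 19), (39, 35), (39, 37)} (4 duplicate(s) eliminated).

{(2, 12), (2, 20), (2, 34), (2, 36), (26, 34), (26, 36), (36, 16), (39, 19), (39, 35), (39, 37)}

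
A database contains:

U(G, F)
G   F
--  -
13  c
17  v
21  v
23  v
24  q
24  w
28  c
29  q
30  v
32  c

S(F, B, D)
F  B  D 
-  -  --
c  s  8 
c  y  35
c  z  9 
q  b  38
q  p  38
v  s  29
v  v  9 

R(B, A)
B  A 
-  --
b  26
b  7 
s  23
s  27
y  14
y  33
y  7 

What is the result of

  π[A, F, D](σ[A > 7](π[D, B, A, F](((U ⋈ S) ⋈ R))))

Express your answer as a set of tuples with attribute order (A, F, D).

{(14, c, 35), (23, c, 8), (23, v, 29), (26, q, 38), (27, c, 8), (27, v, 29), (33, c, 35)}

Natural join on F: {(13, c, s, 8), (13, c, y, 35), (13, c, z, 9), (17, v, s, 29), (17, v, v, 9), (21, v, s, 29), (21, v, v, 9), (23, v, s, 29), (23, v, v, 9), (24, q, b, 38), (24, q, p, 38), (28, c, s, 8), (28, c, y, 35), (28, c, z, 9), (29, q, b, 38), (29, q, p, 38), (30, v, s, 29), (30, v, v, 9), (32, c, s, 8), (32, c, y, 35), (32, c, z, 9)}
Natural join on B: {(13, c, s, 8, 23), (13, c, s, 8, 27), (13, c, y, 35, 14), (13, c, y, 35, 33), (13, c, y, 35, 7), (17, v, s, 29, 23), (17, v, s, 29, 27), (21, v, s, 29, 23), (21, v, s, 29, 27), (23, v, s, 29, 23), (23, v, s, 29, 27), (24, q, b, 38, 26), (24, q, b, 38, 7), (28, c, s, 8, 23), (28, c, s, 8, 27), (28, c, y, 35, 14), (28, c, y, 35, 33), (28, c, y, 35, 7), (29, q, b, 38, 26), (29, q, b, 38, 7), (30, v, s, 29, 23), (30, v, s, 29, 27), (32, c, s, 8, 23), (32, c, s, 8, 27), (32, c, y, 35, 14), (32, c, y, 35, 33), (32, c, y, 35, 7)}
π_{D, B, A, F} gives {(29, s, 23, v), (29, s, 27, v), (35, y, 14, c), (35, y, 33, c), (35, y, 7, c), (38, b, 26, q), (38, b, 7, q), (8, s, 23, c), (8, s, 27, c)} (18 duplicate(s) eliminated).
σ[A > 7]: keep tuples satisfying A > 7 → {(29, s, 23, v), (29, s, 27, v), (35, y, 14, c), (35, y, 33, c), (38, b, 26, q), (8, s, 23, c), (8, s, 27, c)}
π_{A, F, D} gives {(14, c, 35), (23, c, 8), (23, v, 29), (26, q, 38), (27, c, 8), (27, v, 29), (33, c, 35)}.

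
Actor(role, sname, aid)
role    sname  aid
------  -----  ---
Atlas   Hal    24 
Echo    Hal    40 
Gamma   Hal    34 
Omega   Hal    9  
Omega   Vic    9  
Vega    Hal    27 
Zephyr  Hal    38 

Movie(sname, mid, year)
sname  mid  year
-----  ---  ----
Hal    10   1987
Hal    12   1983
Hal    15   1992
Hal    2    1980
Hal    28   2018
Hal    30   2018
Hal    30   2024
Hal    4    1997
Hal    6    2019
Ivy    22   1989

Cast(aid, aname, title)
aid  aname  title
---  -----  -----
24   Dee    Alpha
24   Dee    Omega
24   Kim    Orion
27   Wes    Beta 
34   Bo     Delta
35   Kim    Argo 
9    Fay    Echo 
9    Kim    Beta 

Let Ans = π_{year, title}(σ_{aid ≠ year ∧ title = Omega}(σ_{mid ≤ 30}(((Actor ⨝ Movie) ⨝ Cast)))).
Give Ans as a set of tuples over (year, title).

{(1980, Omega), (1983, Omega), (1987, Omega), (1992, Omega), (1997, Omega), (2018, Omega), (2019, Omega), (2024, Omega)}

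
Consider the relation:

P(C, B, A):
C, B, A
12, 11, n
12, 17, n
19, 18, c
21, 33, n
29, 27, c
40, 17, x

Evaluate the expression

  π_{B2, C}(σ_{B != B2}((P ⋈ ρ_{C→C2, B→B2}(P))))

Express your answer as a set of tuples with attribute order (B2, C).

{(11, 12), (11, 21), (17, 12), (17, 21), (18, 29), (27, 19), (33, 12)}

ρ[C→C2, B→B2]: schema becomes (C2, B2, A); tuples unchanged.
Joining P and ρ_{C→C2, B→B2}(P) on A yields {(12, 11, n, 12, 11), (12, 11, n, 12, 17), (12, 11, n, 21, 33), (12, 17, n, 12, 11), (12, 17, n, 12, 17), (12, 17, n, 21, 33), (19, 18, c, 19, 18), (19, 18, c, 29, 27), (21, 33, n, 12, 11), (21, 33, n, 12, 17), (21, 33, n, 21, 33), (29, 27, c, 19, 18), (29, 27, c, 29, 27), (40, 17, x, 40, 17)}.
Apply σ_{B != B2}; surviving tuples: {(12, 11, n, 12, 17), (12, 11, n, 21, 33), (12, 17, n, 12, 11), (12, 17, n, 21, 33), (19, 18, c, 29, 27), (21, 33, n, 12, 11), (21, 33, n, 12, 17), (29, 27, c, 19, 18)}
π[B2, C]: project onto (B2, C) (1 duplicate(s) eliminated) → {(11, 12), (11, 21), (17, 12), (17, 21), (18, 29), (27, 19), (33, 12)}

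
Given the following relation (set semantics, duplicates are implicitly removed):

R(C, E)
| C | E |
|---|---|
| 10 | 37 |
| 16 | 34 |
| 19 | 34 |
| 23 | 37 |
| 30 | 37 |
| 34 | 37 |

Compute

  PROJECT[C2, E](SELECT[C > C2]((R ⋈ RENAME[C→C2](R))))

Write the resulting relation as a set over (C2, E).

ρ[C→C2]: schema becomes (C2, E); tuples unchanged.
Joining R and RENAME[C→C2](R) on E yields {(10, 37, 10), (10, 37, 23), (10, 37, 30), (10, 37, 34), (16, 34, 16), (16, 34, 19), (19, 34, 16), (19, 34, 19), (23, 37, 10), (23, 37, 23), (23, 37, 30), (23, 37, 34), (30, 37, 10), (30, 37, 23), (30, 37, 30), (30, 37, 34), (34, 37, 10), (34, 37, 23), (34, 37, 30), (34, 37, 34)}.
Apply σ_{C > C2}; surviving tuples: {(19, 34, 16), (23, 37, 10), (30, 37, 10), (30, 37, 23), (34, 37, 10), (34, 37, 23), (34, 37, 30)}
π[C2, E]: project onto (C2, E) (3 duplicate(s) eliminated) → {(10, 37), (16, 34), (23, 37), (30, 37)}

{(10, 37), (16, 34), (23, 37), (30, 37)}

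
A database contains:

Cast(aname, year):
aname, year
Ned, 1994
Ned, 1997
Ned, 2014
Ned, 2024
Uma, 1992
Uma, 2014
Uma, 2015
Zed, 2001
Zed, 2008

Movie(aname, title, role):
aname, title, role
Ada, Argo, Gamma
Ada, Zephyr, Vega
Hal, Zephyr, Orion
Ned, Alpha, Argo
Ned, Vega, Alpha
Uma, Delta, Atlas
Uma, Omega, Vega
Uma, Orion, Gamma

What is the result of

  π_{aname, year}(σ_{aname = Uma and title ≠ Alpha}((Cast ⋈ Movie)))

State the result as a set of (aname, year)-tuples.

Natural join on aname: {(Ned, 1994, Alpha, Argo), (Ned, 1994, Vega, Alpha), (Ned, 1997, Alpha, Argo), (Ned, 1997, Vega, Alpha), (Ned, 2014, Alpha, Argo), (Ned, 2014, Vega, Alpha), (Ned, 2024, Alpha, Argo), (Ned, 2024, Vega, Alpha), (Uma, 1992, Delta, Atlas), (Uma, 1992, Omega, Vega), (Uma, 1992, Orion, Gamma), (Uma, 2014, Delta, Atlas), (Uma, 2014, Omega, Vega), (Uma, 2014, Orion, Gamma), (Uma, 2015, Delta, Atlas), (Uma, 2015, Omega, Vega), (Uma, 2015, Orion, Gamma)}
Selection aname = Uma and title ≠ Alpha: {(Uma, 1992, Delta, Atlas), (Uma, 1992, Omega, Vega), (Uma, 1992, Orion, Gamma), (Uma, 2014, Delta, Atlas), (Uma, 2014, Omega, Vega), (Uma, 2014, Orion, Gamma), (Uma, 2015, Delta, Atlas), (Uma, 2015, Omega, Vega), (Uma, 2015, Orion, Gamma)}
π[aname, year]: project onto (aname, year) (6 duplicate(s) eliminated) → {(Uma, 1992), (Uma, 2014), (Uma, 2015)}

{(Uma, 1992), (Uma, 2014), (Uma, 2015)}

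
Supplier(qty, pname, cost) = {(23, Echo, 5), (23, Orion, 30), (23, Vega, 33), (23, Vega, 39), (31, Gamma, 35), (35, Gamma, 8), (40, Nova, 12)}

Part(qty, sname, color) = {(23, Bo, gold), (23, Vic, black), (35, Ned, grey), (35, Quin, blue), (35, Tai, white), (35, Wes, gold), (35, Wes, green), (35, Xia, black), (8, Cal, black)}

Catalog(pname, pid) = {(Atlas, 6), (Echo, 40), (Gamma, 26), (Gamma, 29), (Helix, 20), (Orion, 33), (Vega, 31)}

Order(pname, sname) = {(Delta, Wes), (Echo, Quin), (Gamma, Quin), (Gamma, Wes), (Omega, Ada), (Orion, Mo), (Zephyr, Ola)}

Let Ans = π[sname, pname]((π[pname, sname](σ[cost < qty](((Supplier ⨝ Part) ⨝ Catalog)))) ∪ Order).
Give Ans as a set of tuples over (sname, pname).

Joining Supplier and Part on qty yields {(23, Echo, 5, Bo, gold), (23, Echo, 5, Vic, black), (23, Orion, 30, Bo, gold), (23, Orion, 30, Vic, black), (23, Vega, 33, Bo, gold), (23, Vega, 33, Vic, black), (23, Vega, 39, Bo, gold), (23, Vega, 39, Vic, black), (35, Gamma, 8, Ned, grey), (35, Gamma, 8, Quin, blue), (35, Gamma, 8, Tai, white), (35, Gamma, 8, Wes, gold), (35, Gamma, 8, Wes, green), (35, Gamma, 8, Xia, black)}.
Joining (Supplier ⨝ Part) and Catalog on pname yields {(23, Echo, 5, Bo, gold, 40), (23, Echo, 5, Vic, black, 40), (23, Orion, 30, Bo, gold, 33), (23, Orion, 30, Vic, black, 33), (23, Vega, 33, Bo, gold, 31), (23, Vega, 33, Vic, black, 31), (23, Vega, 39, Bo, gold, 31), (23, Vega, 39, Vic, black, 31), (35, Gamma, 8, Ned, grey, 26), (35, Gamma, 8, Ned, grey, 29), (35, Gamma, 8, Quin, blue, 26), (35, Gamma, 8, Quin, blue, 29), (35, Gamma, 8, Tai, white, 26), (35, Gamma, 8, Tai, white, 29), (35, Gamma, 8, Wes, gold, 26), (35, Gamma, 8, Wes, gold, 29), (35, Gamma, 8, Wes, green, 26), (35, Gamma, 8, Wes, green, 29), (35, Gamma, 8, Xia, black, 26), (35, Gamma, 8, Xia, black, 29)}.
Selection cost < qty: {(23, Echo, 5, Bo, gold, 40), (23, Echo, 5, Vic, black, 40), (35, Gamma, 8, Ned, grey, 26), (35, Gamma, 8, Ned, grey, 29), (35, Gamma, 8, Quin, blue, 26), (35, Gamma, 8, Quin, blue, 29), (35, Gamma, 8, Tai, white, 26), (35, Gamma, 8, Tai, white, 29), (35, Gamma, 8, Wes, gold, 26), (35, Gamma, 8, Wes, gold, 29), (35, Gamma, 8, Wes, green, 26), (35, Gamma, 8, Wes, green, 29), (35, Gamma, 8, Xia, black, 26), (35, Gamma, 8, Xia, black, 29)}
Projecting to pname, sname (7 duplicate(s) eliminated): {(Echo, Bo), (Echo, Vic), (Gamma, Ned), (Gamma, Quin), (Gamma, Tai), (Gamma, Wes), (Gamma, Xia)}
Set union of the two operands is {(Delta, Wes), (Echo, Bo), (Echo, Quin), (Echo, Vic), (Gamma, Ned), (Gamma, Quin), (Gamma, Tai), (Gamma, Wes), (Gamma, Xia), (Omega, Ada), (Orion, Mo), (Zephyr, Ola)}.
Projecting to sname, pname: {(Ada, Omega), (Bo, Echo), (Mo, Orion), (Ned, Gamma), (Ola, Zephyr), (Quin, Echo), (Quin, Gamma), (Tai, Gamma), (Vic, Echo), (Wes, Delta), (Wes, Gamma), (Xia, Gamma)}

{(Ada, Omega), (Bo, Echo), (Mo, Orion), (Ned, Gamma), (Ola, Zephyr), (Quin, Echo), (Quin, Gamma), (Tai, Gamma), (Vic, Echo), (Wes, Delta), (Wes, Gamma), (Xia, Gamma)}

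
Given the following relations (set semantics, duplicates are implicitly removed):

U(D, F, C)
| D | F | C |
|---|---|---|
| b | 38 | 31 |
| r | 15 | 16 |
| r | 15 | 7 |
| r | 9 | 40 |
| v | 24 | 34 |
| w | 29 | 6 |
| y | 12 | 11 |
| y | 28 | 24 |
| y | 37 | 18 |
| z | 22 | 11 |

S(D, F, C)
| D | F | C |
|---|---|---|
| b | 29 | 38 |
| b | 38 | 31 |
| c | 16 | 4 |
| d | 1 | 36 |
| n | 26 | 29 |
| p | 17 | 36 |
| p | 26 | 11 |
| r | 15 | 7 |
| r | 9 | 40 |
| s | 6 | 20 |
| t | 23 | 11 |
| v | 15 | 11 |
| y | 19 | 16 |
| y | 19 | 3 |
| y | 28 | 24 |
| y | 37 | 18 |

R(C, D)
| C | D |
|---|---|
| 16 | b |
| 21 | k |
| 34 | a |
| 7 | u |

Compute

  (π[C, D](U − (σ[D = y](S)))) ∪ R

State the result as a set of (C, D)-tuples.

{(11, y), (11, z), (16, b), (16, r), (21, k), (31, b), (34, a), (34, v), (40, r), (6, w), (7, r), (7, u)}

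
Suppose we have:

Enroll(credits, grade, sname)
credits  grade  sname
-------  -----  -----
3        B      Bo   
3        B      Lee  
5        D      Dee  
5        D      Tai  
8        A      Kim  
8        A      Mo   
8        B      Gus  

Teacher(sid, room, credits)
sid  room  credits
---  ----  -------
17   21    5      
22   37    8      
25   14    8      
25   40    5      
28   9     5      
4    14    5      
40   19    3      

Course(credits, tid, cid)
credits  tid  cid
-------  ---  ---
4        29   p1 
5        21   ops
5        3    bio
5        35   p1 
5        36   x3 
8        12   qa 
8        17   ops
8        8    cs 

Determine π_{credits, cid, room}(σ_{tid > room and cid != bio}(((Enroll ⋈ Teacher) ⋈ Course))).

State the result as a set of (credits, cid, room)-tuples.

{(5, ops, 14), (5, ops, 9), (5, p1, 14), (5, p1, 21), (5, p1, 9), (5, x3, 14), (5, x3, 21), (5, x3, 9), (8, ops, 14)}

Enroll ⋈ Teacher (natural join on credits): {(3, B, Bo, 40, 19), (3, B, Lee, 40, 19), (5, D, Dee, 17, 21), (5, D, Dee, 25, 40), (5, D, Dee, 28, 9), (5, D, Dee, 4, 14), (5, D, Tai, 17, 21), (5, D, Tai, 25, 40), (5, D, Tai, 28, 9), (5, D, Tai, 4, 14), (8, A, Kim, 22, 37), (8, A, Kim, 25, 14), (8, A, Mo, 22, 37), (8, A, Mo, 25, 14), (8, B, Gus, 22, 37), (8, B, Gus, 25, 14)}
(Enroll ⋈ Teacher) ⋈ Course (natural join on credits): {(5, D, Dee, 17, 21, 21, ops), (5, D, Dee, 17, 21, 3, bio), (5, D, Dee, 17, 21, 35, p1), (5, D, Dee, 17, 21, 36, x3), (5, D, Dee, 25, 40, 21, ops), (5, D, Dee, 25, 40, 3, bio), (5, D, Dee, 25, 40, 35, p1), (5, D, Dee, 25, 40, 36, x3), (5, D, Dee, 28, 9, 21, ops), (5, D, Dee, 28, 9, 3, bio), (5, D, Dee, 28, 9, 35, p1), (5, D, Dee, 28, 9, 36, x3), (5, D, Dee, 4, 14, 21, ops), (5, D, Dee, 4, 14, 3, bio), (5, D, Dee, 4, 14, 35, p1), (5, D, Dee, 4, 14, 36, x3), (5, D, Tai, 17, 21, 21, ops), (5, D, Tai, 17, 21, 3, bio), (5, D, Tai, 17, 21, 35, p1), (5, D, Tai, 17, 21, 36, x3), (5, D, Tai, 25, 40, 21, ops), (5, D, Tai, 25, 40, 3, bio), (5, D, Tai, 25, 40, 35, p1), (5, D, Tai, 25, 40, 36, x3), (5, D, Tai, 28, 9, 21, ops), (5, D, Tai, 28, 9, 3, bio), (5, D, Tai, 28, 9, 35, p1), (5, D, Tai, 28, 9, 36, x3), (5, D, Tai, 4, 14, 21, ops), (5, D, Tai, 4, 14, 3, bio), (5, D, Tai, 4, 14, 35, p1), (5, D, Tai, 4, 14, 36, x3), (8, A, Kim, 22, 37, 12, qa), (8, A, Kim, 22, 37, 17, ops), (8, A, Kim, 22, 37, 8, cs), (8, A, Kim, 25, 14, 12, qa), (8, A, Kim, 25, 14, 17, ops), (8, A, Kim, 25, 14, 8, cs), (8, A, Mo, 22, 37, 12, qa), (8, A, Mo, 22, 37, 17, ops), (8, A, Mo, 22, 37, 8, cs), (8, A, Mo, 25, 14, 12, qa), (8, A, Mo, 25, 14, 17, ops), (8, A, Mo, 25, 14, 8, cs), (8, B, Gus, 22, 37, 12, qa), (8, B, Gus, 22, 37, 17, ops), (8, B, Gus, 22, 37, 8, cs), (8, B, Gus, 25, 14, 12, qa), (8, B, Gus, 25, 14, 17, ops), (8, B, Gus, 25, 14, 8, cs)}
Filtering on tid > room and cid != bio leaves {(5, D, Dee, 17, 21, 35, p1), (5, D, Dee, 17, 21, 36, x3), (5, D, Dee, 28, 9, 21, ops), (5, D, Dee, 28, 9, 35, p1), (5, D, Dee, 28, 9, 36, x3), (5, D, Dee, 4, 14, 21, ops), (5, D, Dee, 4, 14, 35, p1), (5, D, Dee, 4, 14, 36, x3), (5, D, Tai, 17, 21, 35, p1), (5, D, Tai, 17, 21, 36, x3), (5, D, Tai, 28, 9, 21, ops), (5, D, Tai, 28, 9, 35, p1), (5, D, Tai, 28, 9, 36, x3), (5, D, Tai, 4, 14, 21, ops), (5, D, Tai, 4, 14, 35, p1), (5, D, Tai, 4, 14, 36, x3), (8, A, Kim, 25, 14, 17, ops), (8, A, Mo, 25, 14, 17, ops), (8, B, Gus, 25, 14, 17, ops)}.
Projecting to credits, cid, room (10 duplicate(s) eliminated): {(5, ops, 14), (5, ops, 9), (5, p1, 14), (5, p1, 21), (5, p1, 9), (5, x3, 14), (5, x3, 21), (5, x3, 9), (8, ops, 14)}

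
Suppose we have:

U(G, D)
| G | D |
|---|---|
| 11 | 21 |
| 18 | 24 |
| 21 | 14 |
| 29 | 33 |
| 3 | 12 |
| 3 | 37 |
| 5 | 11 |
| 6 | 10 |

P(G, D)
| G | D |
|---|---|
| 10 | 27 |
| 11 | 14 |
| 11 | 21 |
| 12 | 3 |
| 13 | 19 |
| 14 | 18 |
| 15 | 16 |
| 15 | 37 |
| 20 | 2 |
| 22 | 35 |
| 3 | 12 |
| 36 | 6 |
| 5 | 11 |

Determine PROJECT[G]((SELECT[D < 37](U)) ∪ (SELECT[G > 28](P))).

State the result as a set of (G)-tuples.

Filtering on D < 37 leaves {(11, 21), (18, 24), (21, 14), (29, 33), (3, 12), (5, 11), (6, 10)}.
Filtering on G > 28 leaves {(36, 6)}.
Set union of the two operands is {(11, 21), (18, 24), (21, 14), (29, 33), (3, 12), (36, 6), (5, 11), (6, 10)}.
Keep only column(s) G: {11, 18, 21, 29, 3, 36, 5, 6}

{11, 18, 21, 29, 3, 36, 5, 6}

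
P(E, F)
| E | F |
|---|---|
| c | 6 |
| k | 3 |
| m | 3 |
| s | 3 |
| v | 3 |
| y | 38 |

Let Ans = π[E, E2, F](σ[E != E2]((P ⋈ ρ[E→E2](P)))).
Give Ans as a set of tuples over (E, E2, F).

ρ[E→E2]: schema becomes (E2, F); tuples unchanged.
P ⋈ ρ[E→E2](P) (natural join on F): {(c, 6, c), (k, 3, k), (k, 3, m), (k, 3, s), (k, 3, v), (m, 3, k), (m, 3, m), (m, 3, s), (m, 3, v), (s, 3, k), (s, 3, m), (s, 3, s), (s, 3, v), (v, 3, k), (v, 3, m), (v, 3, s), (v, 3, v), (y, 38, y)}
σ[E != E2]: keep tuples satisfying E != E2 → {(k, 3, m), (k, 3, s), (k, 3, v), (m, 3, k), (m, 3, s), (m, 3, v), (s, 3, k), (s, 3, m), (s, 3, v), (v, 3, k), (v, 3, m), (v, 3, s)}
Keep only column(s) E, E2, F: {(k, m, 3), (k, s, 3), (k, v, 3), (m, k, 3), (m, s, 3), (m, v, 3), (s, k, 3), (s, m, 3), (s, v, 3), (v, k, 3), (v, m, 3), (v, s, 3)}

{(k, m, 3), (k, s, 3), (k, v, 3), (m, k, 3), (m, s, 3), (m, v, 3), (s, k, 3), (s, m, 3), (s, v, 3), (v, k, 3), (v, m, 3), (v, s, 3)}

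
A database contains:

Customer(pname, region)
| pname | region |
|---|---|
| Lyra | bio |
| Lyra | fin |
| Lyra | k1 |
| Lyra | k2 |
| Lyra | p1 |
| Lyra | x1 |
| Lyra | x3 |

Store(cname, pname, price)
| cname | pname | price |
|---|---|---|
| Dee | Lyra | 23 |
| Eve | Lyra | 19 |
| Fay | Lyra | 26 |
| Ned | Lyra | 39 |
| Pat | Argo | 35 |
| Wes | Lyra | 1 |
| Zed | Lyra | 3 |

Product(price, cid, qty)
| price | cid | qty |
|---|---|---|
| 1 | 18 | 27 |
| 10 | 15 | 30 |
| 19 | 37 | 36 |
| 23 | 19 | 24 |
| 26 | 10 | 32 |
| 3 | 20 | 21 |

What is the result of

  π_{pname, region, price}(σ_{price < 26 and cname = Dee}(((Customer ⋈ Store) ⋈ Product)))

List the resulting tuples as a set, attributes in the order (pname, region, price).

{(Lyra, bio, 23), (Lyra, fin, 23), (Lyra, k1, 23), (Lyra, k2, 23), (Lyra, p1, 23), (Lyra, x1, 23), (Lyra, x3, 23)}

Joining Customer and Store on pname yields {(Lyra, bio, Dee, 23), (Lyra, bio, Eve, 19), (Lyra, bio, Fay, 26), (Lyra, bio, Ned, 39), (Lyra, bio, Wes, 1), (Lyra, bio, Zed, 3), (Lyra, fin, Dee, 23), (Lyra, fin, Eve, 19), (Lyra, fin, Fay, 26), (Lyra, fin, Ned, 39), (Lyra, fin, Wes, 1), (Lyra, fin, Zed, 3), (Lyra, k1, Dee, 23), (Lyra, k1, Eve, 19), (Lyra, k1, Fay, 26), (Lyra, k1, Ned, 39), (Lyra, k1, Wes, 1), (Lyra, k1, Zed, 3), (Lyra, k2, Dee, 23), (Lyra, k2, Eve, 19), (Lyra, k2, Fay, 26), (Lyra, k2, Ned, 39), (Lyra, k2, Wes, 1), (Lyra, k2, Zed, 3), (Lyra, p1, Dee, 23), (Lyra, p1, Eve, 19), (Lyra, p1, Fay, 26), (Lyra, p1, Ned, 39), (Lyra, p1, Wes, 1), (Lyra, p1, Zed, 3), (Lyra, x1, Dee, 23), (Lyra, x1, Eve, 19), (Lyra, x1, Fay, 26), (Lyra, x1, Ned, 39), (Lyra, x1, Wes, 1), (Lyra, x1, Zed, 3), (Lyra, x3, Dee, 23), (Lyra, x3, Eve, 19), (Lyra, x3, Fay, 26), (Lyra, x3, Ned, 39), (Lyra, x3, Wes, 1), (Lyra, x3, Zed, 3)}.
Joining (Customer ⋈ Store) and Product on price yields {(Lyra, bio, Dee, 23, 19, 24), (Lyra, bio, Eve, 19, 37, 36), (Lyra, bio, Fay, 26, 10, 32), (Lyra, bio, Wes, 1, 18, 27), (Lyra, bio, Zed, 3, 20, 21), (Lyra, fin, Dee, 23, 19, 24), (Lyra, fin, Eve, 19, 37, 36), (Lyra, fin, Fay, 26, 10, 32), (Lyra, fin, Wes, 1, 18, 27), (Lyra, fin, Zed, 3, 20, 21), (Lyra, k1, Dee, 23, 19, 24), (Lyra, k1, Eve, 19, 37, 36), (Lyra, k1, Fay, 26, 10, 32), (Lyra, k1, Wes, 1, 18, 27), (Lyra, k1, Zed, 3, 20, 21), (Lyra, k2, Dee, 23, 19, 24), (Lyra, k2, Eve, 19, 37, 36), (Lyra, k2, Fay, 26, 10, 32), (Lyra, k2, Wes, 1, 18, 27), (Lyra, k2, Zed, 3, 20, 21), (Lyra, p1, Dee, 23, 19, 24), (Lyra, p1, Eve, 19, 37, 36), (Lyra, p1, Fay, 26, 10, 32), (Lyra, p1, Wes, 1, 18, 27), (Lyra, p1, Zed, 3, 20, 21), (Lyra, x1, Dee, 23, 19, 24), (Lyra, x1, Eve, 19, 37, 36), (Lyra, x1, Fay, 26, 10, 32), (Lyra, x1, Wes, 1, 18, 27), (Lyra, x1, Zed, 3, 20, 21), (Lyra, x3, Dee, 23, 19, 24), (Lyra, x3, Eve, 19, 37, 36), (Lyra, x3, Fay, 26, 10, 32), (Lyra, x3, Wes, 1, 18, 27), (Lyra, x3, Zed, 3, 20, 21)}.
Selection price < 26 and cname = Dee: {(Lyra, bio, Dee, 23, 19, 24), (Lyra, fin, Dee, 23, 19, 24), (Lyra, k1, Dee, 23, 19, 24), (Lyra, k2, Dee, 23, 19, 24), (Lyra, p1, Dee, 23, 19, 24), (Lyra, x1, Dee, 23, 19, 24), (Lyra, x3, Dee, 23, 19, 24)}
Projecting to pname, region, price: {(Lyra, bio, 23), (Lyra, fin, 23), (Lyra, k1, 23), (Lyra, k2, 23), (Lyra, p1, 23), (Lyra, x1, 23), (Lyra, x3, 23)}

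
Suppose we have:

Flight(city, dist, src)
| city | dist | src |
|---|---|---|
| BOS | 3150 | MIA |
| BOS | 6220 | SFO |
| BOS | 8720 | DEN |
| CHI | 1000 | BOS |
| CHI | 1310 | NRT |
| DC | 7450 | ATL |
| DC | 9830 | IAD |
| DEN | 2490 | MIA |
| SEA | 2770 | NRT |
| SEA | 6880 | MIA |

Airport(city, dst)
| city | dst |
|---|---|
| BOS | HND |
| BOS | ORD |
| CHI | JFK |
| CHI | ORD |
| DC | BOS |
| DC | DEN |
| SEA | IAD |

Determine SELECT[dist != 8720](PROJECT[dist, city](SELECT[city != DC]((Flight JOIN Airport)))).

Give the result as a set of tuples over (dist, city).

{(1000, CHI), (1310, CHI), (2770, SEA), (3150, BOS), (6220, BOS), (6880, SEA)}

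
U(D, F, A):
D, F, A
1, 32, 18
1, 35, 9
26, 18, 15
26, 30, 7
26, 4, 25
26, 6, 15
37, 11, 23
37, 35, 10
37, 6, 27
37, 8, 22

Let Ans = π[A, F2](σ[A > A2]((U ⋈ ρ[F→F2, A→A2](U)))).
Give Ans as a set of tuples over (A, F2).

{(15, 30), (18, 35), (22, 35), (23, 35), (23, 8), (25, 18), (25, 30), (25, 6), (27, 11), (27, 35), (27, 8)}

ρ[F→F2, A→A2]: schema becomes (D, F2, A2); tuples unchanged.
Joining U and ρ[F→F2, A→A2](U) on D yields {(1, 32, 18, 32, 18), (1, 32, 18, 35, 9), (1, 35, 9, 32, 18), (1, 35, 9, 35, 9), (26, 18, 15, 18, 15), (26, 18, 15, 30, 7), (26, 18, 15, 4, 25), (26, 18, 15, 6, 15), (26, 30, 7, 18, 15), (26, 30, 7, 30, 7), (26, 30, 7, 4, 25), (26, 30, 7, 6, 15), (26, 4, 25, 18, 15), (26, 4, 25, 30, 7), (26, 4, 25, 4, 25), (26, 4, 25, 6, 15), (26, 6, 15, 18, 15), (26, 6, 15, 30, 7), (26, 6, 15, 4, 25), (26, 6, 15, 6, 15), (37, 11, 23, 11, 23), (37, 11, 23, 35, 10), (37, 11, 23, 6, 27), (37, 11, 23, 8, 22), (37, 35, 10, 11, 23), (37, 35, 10, 35, 10), (37, 35, 10, 6, 27), (37, 35, 10, 8, 22), (37, 6, 27, 11, 23), (37, 6, 27, 35, 10), (37, 6, 27, 6, 27), (37, 6, 27, 8, 22), (37, 8, 22, 11, 23), (37, 8, 22, 35, 10), (37, 8, 22, 6, 27), (37, 8, 22, 8, 22)}.
Filtering on A > A2 leaves {(1, 32, 18, 35, 9), (26, 18, 15, 30, 7), (26, 4, 25, 18, 15), (26, 4, 25, 30, 7), (26, 4, 25, 6, 15), (26, 6, 15, 30, 7), (37, 11, 23, 35, 10), (37, 11, 23, 8, 22), (37, 6, 27, 11, 23), (37, 6, 27, 35, 10), (37, 6, 27, 8, 22), (37, 8, 22, 35, 10)}.
Projecting to A, F2 (1 duplicate(s) eliminated): {(15, 30), (18, 35), (22, 35), (23, 35), (23, 8), (25, 18), (25, 30), (25, 6), (27, 11), (27, 35), (27, 8)}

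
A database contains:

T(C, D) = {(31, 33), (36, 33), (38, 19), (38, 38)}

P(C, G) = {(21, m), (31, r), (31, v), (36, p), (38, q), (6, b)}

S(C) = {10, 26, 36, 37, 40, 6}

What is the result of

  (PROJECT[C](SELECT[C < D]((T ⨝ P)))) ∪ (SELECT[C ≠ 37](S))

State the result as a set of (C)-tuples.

{10, 26, 31, 36, 40, 6}

Natural join on C: {(31, 33, r), (31, 33, v), (36, 33, p), (38, 19, q), (38, 38, q)}
Filtering on C < D leaves {(31, 33, r), (31, 33, v)}.
π[C]: project onto (C) (1 duplicate(s) eliminated) → {31}
Filtering on C ≠ 37 leaves {10, 26, 36, 40, 6}.
Set union of the two operands is {10, 26, 31, 36, 40, 6}.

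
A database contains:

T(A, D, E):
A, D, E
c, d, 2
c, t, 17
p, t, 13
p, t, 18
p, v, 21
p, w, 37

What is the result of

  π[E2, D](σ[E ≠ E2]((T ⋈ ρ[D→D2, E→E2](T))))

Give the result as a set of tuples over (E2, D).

{(13, t), (13, v), (13, w), (17, d), (18, t), (18, v), (18, w), (2, t), (21, t), (21, w), (37, t), (37, v)}

ρ[D→D2, E→E2]: schema becomes (A, D2, E2); tuples unchanged.
Natural join on A: {(c, d, 2, d, 2), (c, d, 2, t, 17), (c, t, 17, d, 2), (c, t, 17, t, 17), (p, t, 13, t, 13), (p, t, 13, t, 18), (p, t, 13, v, 21), (p, t, 13, w, 37), (p, t, 18, t, 13), (p, t, 18, t, 18), (p, t, 18, v, 21), (p, t, 18, w, 37), (p, v, 21, t, 13), (p, v, 21, t, 18), (p, v, 21, v, 21), (p, v, 21, w, 37), (p, w, 37, t, 13), (p, w, 37, t, 18), (p, w, 37, v, 21), (p, w, 37, w, 37)}
Filtering on E ≠ E2 leaves {(c, d, 2, t, 17), (c, t, 17, d, 2), (p, t, 13, t, 18), (p, t, 13, v, 21), (p, t, 13, w, 37), (p, t, 18, t, 13), (p, t, 18, v, 21), (p, t, 18, w, 37), (p, v, 21, t, 13), (p, v, 21, t, 18), (p, v, 21, w, 37), (p, w, 37, t, 13), (p, w, 37, t, 18), (p, w, 37, v, 21)}.
Keep only column(s) E2, D (2 duplicate(s) eliminated): {(13, t), (13, v), (13, w), (17, d), (18, t), (18, v), (18, w), (2, t), (21, t), (21, w), (37, t), (37, v)}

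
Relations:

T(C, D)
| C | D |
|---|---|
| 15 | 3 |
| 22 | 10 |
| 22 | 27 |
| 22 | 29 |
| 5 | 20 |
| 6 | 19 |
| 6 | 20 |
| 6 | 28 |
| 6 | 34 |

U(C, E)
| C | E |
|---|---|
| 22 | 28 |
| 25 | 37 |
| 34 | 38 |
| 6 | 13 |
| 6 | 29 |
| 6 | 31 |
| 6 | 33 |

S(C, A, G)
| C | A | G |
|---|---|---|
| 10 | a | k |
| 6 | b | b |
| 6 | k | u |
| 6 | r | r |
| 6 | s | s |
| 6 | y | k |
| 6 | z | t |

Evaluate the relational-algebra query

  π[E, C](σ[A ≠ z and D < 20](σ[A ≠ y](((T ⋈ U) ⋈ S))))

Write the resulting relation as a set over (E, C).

{(13, 6), (29, 6), (31, 6), (33, 6)}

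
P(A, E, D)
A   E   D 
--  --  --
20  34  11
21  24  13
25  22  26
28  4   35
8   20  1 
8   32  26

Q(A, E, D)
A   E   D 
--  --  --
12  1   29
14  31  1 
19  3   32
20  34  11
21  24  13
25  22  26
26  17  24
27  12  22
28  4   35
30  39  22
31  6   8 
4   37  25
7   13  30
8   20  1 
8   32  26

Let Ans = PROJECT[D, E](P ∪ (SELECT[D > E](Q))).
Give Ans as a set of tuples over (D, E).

σ[D > E]: keep tuples satisfying D > E → {(12, 1, 29), (19, 3, 32), (25, 22, 26), (26, 17, 24), (27, 12, 22), (28, 4, 35), (31, 6, 8), (7, 13, 30)}
Set union of the two operands is {(12, 1, 29), (19, 3, 32), (20, 34, 11), (21, 24, 13), (25, 22, 26), (26, 17, 24), (27, 12, 22), (28, 4, 35), (31, 6, 8), (7, 13, 30), (8, 20, 1), (8, 32, 26)}.
π[D, E]: project onto (D, E) → {(1, 20), (11, 34), (13, 24), (22, 12), (24, 17), (26, 22), (26, 32), (29, 1), (30, 13), (32, 3), (35, 4), (8, 6)}

{(1, 20), (11, 34), (13, 24), (22, 12), (24, 17), (26, 22), (26, 32), (29, 1), (30, 13), (32, 3), (35, 4), (8, 6)}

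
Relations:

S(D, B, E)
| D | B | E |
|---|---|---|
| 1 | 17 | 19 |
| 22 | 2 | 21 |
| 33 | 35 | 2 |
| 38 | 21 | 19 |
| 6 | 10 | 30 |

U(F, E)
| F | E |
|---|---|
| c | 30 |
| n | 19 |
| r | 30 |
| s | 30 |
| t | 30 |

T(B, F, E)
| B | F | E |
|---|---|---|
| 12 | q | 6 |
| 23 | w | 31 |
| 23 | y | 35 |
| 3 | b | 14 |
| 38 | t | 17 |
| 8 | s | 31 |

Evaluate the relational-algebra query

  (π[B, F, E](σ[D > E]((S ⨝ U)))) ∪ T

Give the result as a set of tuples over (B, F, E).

{(12, q, 6), (21, n, 19), (23, w, 31), (23, y, 35), (3, b, 14), (38, t, 17), (8, s, 31)}

S ⋈ U (natural join on E): {(1, 17, 19, n), (38, 21, 19, n), (6, 10, 30, c), (6, 10, 30, r), (6, 10, 30, s), (6, 10, 30, t)}
Selection D > E: {(38, 21, 19, n)}
π_{B, F, E} gives {(21, n, 19)}.
Union: {(21, n, 19)} with {(12, q, 6), (23, w, 31), (23, y, 35), (3, b, 14), (38, t, 17), (8, s, 31)} → {(12, q, 6), (21, n, 19), (23, w, 31), (23, y, 35), (3, b, 14), (38, t, 17), (8, s, 31)}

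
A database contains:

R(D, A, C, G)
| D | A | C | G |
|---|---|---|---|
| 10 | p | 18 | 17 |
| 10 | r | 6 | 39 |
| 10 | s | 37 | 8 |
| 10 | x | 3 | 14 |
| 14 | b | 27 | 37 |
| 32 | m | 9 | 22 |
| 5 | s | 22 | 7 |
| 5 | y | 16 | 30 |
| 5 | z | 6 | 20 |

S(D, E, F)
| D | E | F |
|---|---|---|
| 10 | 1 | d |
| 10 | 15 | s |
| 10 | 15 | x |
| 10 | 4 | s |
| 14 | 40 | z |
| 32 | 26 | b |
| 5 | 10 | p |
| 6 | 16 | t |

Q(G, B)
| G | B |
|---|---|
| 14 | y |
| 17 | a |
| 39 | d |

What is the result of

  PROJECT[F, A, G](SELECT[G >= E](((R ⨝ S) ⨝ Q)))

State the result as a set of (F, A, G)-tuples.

Natural join on D: {(10, p, 18, 17, 1, d), (10, p, 18, 17, 15, s), (10, p, 18, 17, 15, x), (10, p, 18, 17, 4, s), (10, r, 6, 39, 1, d), (10, r, 6, 39, 15, s), (10, r, 6, 39, 15, x), (10, r, 6, 39, 4, s), (10, s, 37, 8, 1, d), (10, s, 37, 8, 15, s), (10, s, 37, 8, 15, x), (10, s, 37, 8, 4, s), (10, x, 3, 14, 1, d), (10, x, 3, 14, 15, s), (10, x, 3, 14, 15, x), (10, x, 3, 14, 4, s), (14, b, 27, 37, 40, z), (32, m, 9, 22, 26, b), (5, s, 22, 7, 10, p), (5, y, 16, 30, 10, p), (5, z, 6, 20, 10, p)}
Natural join on G: {(10, p, 18, 17, 1, d, a), (10, p, 18, 17, 15, s, a), (10, p, 18, 17, 15, x, a), (10, p, 18, 17, 4, s, a), (10, r, 6, 39, 1, d, d), (10, r, 6, 39, 15, s, d), (10, r, 6, 39, 15, x, d), (10, r, 6, 39, 4, s, d), (10, x, 3, 14, 1, d, y), (10, x, 3, 14, 15, s, y), (10, x, 3, 14, 15, x, y), (10, x, 3, 14, 4, s, y)}
Filtering on G >= E leaves {(10, p, 18, 17, 1, d, a), (10, p, 18, 17, 15, s, a), (10, p, 18, 17, 15, x, a), (10, p, 18, 17, 4, s, a), (10, r, 6, 39, 1, d, d), (10, r, 6, 39, 15, s, d), (10, r, 6, 39, 15, x, d), (10, r, 6, 39, 4, s, d), (10, x, 3, 14, 1, d, y), (10, x, 3, 14, 4, s, y)}.
Keep only column(s) F, A, G (2 duplicate(s) eliminated): {(d, p, 17), (d, r, 39), (d, x, 14), (s, p, 17), (s, r, 39), (s, x, 14), (x, p, 17), (x, r, 39)}

{(d, p, 17), (d, r, 39), (d, x, 14), (s, p, 17), (s, r, 39), (s, x, 14), (x, p, 17), (x, r, 39)}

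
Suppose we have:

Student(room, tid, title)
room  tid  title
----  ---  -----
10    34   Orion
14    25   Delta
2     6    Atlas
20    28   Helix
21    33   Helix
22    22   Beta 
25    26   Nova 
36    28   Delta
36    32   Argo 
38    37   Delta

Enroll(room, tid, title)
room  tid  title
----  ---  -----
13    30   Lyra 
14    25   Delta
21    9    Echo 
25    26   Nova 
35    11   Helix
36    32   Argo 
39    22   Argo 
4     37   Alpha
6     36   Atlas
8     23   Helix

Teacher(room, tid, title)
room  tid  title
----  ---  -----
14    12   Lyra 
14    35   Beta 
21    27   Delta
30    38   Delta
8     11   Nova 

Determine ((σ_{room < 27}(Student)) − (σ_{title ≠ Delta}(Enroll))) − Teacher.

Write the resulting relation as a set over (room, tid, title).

{(10, 34, Orion), (14, 25, Delta), (2, 6, Atlas), (20, 28, Helix), (21, 33, Helix), (22, 22, Beta)}

Selection room < 27: {(10, 34, Orion), (14, 25, Delta), (2, 6, Atlas), (20, 28, Helix), (21, 33, Helix), (22, 22, Beta), (25, 26, Nova)}
Selection title ≠ Delta: {(13, 30, Lyra), (21, 9, Echo), (25, 26, Nova), (35, 11, Helix), (36, 32, Argo), (39, 22, Argo), (4, 37, Alpha), (6, 36, Atlas), (8, 23, Helix)}
Set difference of the two operands is {(10, 34, Orion), (14, 25, Delta), (2, 6, Atlas), (20, 28, Helix), (21, 33, Helix), (22, 22, Beta)}.
Set difference of the two operands is {(10, 34, Orion), (14, 25, Delta), (2, 6, Atlas), (20, 28, Helix), (21, 33, Helix), (22, 22, Beta)}.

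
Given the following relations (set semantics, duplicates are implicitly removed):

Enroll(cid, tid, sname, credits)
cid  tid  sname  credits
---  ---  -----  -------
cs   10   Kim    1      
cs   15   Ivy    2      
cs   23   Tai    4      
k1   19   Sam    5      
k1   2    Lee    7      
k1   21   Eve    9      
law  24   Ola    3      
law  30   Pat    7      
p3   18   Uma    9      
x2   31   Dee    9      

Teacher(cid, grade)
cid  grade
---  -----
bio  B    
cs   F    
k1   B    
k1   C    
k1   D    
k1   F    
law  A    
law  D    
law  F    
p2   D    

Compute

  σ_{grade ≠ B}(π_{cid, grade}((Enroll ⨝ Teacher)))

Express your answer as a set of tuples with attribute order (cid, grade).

Joining Enroll and Teacher on cid yields {(cs, 10, Kim, 1, F), (cs, 15, Ivy, 2, F), (cs, 23, Tai, 4, F), (k1, 19, Sam, 5, B), (k1, 19, Sam, 5, C), (k1, 19, Sam, 5, D), (k1, 19, Sam, 5, F), (k1, 2, Lee, 7, B), (k1, 2, Lee, 7, C), (k1, 2, Lee, 7, D), (k1, 2, Lee, 7, F), (k1, 21, Eve, 9, B), (k1, 21, Eve, 9, C), (k1, 21, Eve, 9, D), (k1, 21, Eve, 9, F), (law, 24, Ola, 3, A), (law, 24, Ola, 3, D), (law, 24, Ola, 3, F), (law, 30, Pat, 7, A), (law, 30, Pat, 7, D), (law, 30, Pat, 7, F)}.
π[cid, grade]: project onto (cid, grade) (13 duplicate(s) eliminated) → {(cs, F), (k1, B), (k1, C), (k1, D), (k1, F), (law, A), (law, D), (law, F)}
Selection grade ≠ B: {(cs, F), (k1, C), (k1, D), (k1, F), (law, A), (law, D), (law, F)}

{(cs, F), (k1, C), (k1, D), (k1, F), (law, A), (law, D), (law, F)}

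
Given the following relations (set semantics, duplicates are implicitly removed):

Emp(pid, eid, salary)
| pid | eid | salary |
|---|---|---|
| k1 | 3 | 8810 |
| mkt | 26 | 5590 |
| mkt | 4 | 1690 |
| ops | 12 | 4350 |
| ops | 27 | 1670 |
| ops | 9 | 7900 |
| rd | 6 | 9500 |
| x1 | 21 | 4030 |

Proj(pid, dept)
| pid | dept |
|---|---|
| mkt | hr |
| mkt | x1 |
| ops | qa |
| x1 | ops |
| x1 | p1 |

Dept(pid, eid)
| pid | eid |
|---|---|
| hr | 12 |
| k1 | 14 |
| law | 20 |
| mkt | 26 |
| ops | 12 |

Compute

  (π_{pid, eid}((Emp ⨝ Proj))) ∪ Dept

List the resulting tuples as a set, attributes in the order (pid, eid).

Emp ⋈ Proj (natural join on pid): {(mkt, 26, 5590, hr), (mkt, 26, 5590, x1), (mkt, 4, 1690, hr), (mkt, 4, 1690, x1), (ops, 12, 4350, qa), (ops, 27, 1670, qa), (ops, 9, 7900, qa), (x1, 21, 4030, ops), (x1, 21, 4030, p1)}
Projecting to pid, eid (3 duplicate(s) eliminated): {(mkt, 26), (mkt, 4), (ops, 12), (ops, 27), (ops, 9), (x1, 21)}
Union: {(mkt, 26), (mkt, 4), (ops, 12), (ops, 27), (ops, 9), (x1, 21)} with {(hr, 12), (k1, 14), (law, 20), (mkt, 26), (ops, 12)} → {(hr, 12), (k1, 14), (law, 20), (mkt, 26), (mkt, 4), (ops, 12), (ops, 27), (ops, 9), (x1, 21)}

{(hr, 12), (k1, 14), (law, 20), (mkt, 26), (mkt, 4), (ops, 12), (ops, 27), (ops, 9), (x1, 21)}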